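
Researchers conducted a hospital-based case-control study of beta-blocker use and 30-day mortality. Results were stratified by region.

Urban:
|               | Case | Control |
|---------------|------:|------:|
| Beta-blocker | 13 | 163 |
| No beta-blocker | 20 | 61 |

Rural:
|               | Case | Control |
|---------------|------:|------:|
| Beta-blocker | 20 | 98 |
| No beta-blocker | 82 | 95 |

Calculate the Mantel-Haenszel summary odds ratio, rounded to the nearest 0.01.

0.24

OR_MH = Σ(aᵢdᵢ/nᵢ) / Σ(bᵢcᵢ/nᵢ), where nᵢ is the stratum total.
Stratum 1 (Urban): n = 257; a·d/n = 13·61/257 = 3.0856; b·c/n = 163·20/257 = 12.6848
Stratum 2 (Rural): n = 295; a·d/n = 20·95/295 = 6.4407; b·c/n = 98·82/295 = 27.2407
OR_MH = (3.0856 + 6.4407) / (12.6848 + 27.2407) = 9.5263 / 39.9255 = 0.23860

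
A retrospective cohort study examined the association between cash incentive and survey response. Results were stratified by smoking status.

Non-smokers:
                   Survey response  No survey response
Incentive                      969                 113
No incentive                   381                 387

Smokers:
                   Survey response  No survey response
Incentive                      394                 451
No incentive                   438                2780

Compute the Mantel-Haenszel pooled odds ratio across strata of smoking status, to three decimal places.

6.570

OR_MH = Σ(aᵢdᵢ/nᵢ) / Σ(bᵢcᵢ/nᵢ), where nᵢ is the stratum total.
Stratum 1 (Non-smokers): n = 1850; a·d/n = 969·387/1850 = 202.7043; b·c/n = 113·381/1850 = 23.2719
Stratum 2 (Smokers): n = 4063; a·d/n = 394·2780/4063 = 269.5841; b·c/n = 451·438/4063 = 48.6188
OR_MH = (202.7043 + 269.5841) / (23.2719 + 48.6188) = 472.2884 / 71.8906 = 6.56954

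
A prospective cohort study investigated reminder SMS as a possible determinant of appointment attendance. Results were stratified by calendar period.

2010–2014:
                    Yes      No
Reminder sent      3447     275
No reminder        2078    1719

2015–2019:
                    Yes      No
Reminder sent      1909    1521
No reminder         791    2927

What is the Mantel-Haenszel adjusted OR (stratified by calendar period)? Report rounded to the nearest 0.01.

6.43

OR_MH = Σ(aᵢdᵢ/nᵢ) / Σ(bᵢcᵢ/nᵢ), where nᵢ is the stratum total.
Stratum 1 (2010–2014): n = 7519; a·d/n = 3447·1719/7519 = 788.0560; b·c/n = 275·2078/7519 = 76.0008
Stratum 2 (2015–2019): n = 7148; a·d/n = 1909·2927/7148 = 781.7072; b·c/n = 1521·791/7148 = 168.3144
OR_MH = (788.0560 + 781.7072) / (76.0008 + 168.3144) = 1569.7632 / 244.3152 = 6.42516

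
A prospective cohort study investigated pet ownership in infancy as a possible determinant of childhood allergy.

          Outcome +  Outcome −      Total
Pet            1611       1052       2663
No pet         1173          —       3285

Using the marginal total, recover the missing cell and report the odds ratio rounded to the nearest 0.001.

The missing cell is in the unexposed row: 3285 − 1173 = 2112.
So a = 1611, b = 1052, c = 1173, d = 2112.
OR = (a·d)/(b·c) = (1611 × 2112) / (1052 × 1173) = 3402432 / 1233996 = 2.75725

2.757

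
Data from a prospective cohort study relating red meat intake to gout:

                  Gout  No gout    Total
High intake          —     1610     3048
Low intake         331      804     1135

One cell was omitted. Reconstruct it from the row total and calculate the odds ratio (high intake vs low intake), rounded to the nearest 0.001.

The missing cell is in the exposed row: 3048 − 1610 = 1438.
So a = 1438, b = 1610, c = 331, d = 804.
OR = (a·d)/(b·c) = (1438 × 804) / (1610 × 331) = 1156152 / 532910 = 2.16951

2.170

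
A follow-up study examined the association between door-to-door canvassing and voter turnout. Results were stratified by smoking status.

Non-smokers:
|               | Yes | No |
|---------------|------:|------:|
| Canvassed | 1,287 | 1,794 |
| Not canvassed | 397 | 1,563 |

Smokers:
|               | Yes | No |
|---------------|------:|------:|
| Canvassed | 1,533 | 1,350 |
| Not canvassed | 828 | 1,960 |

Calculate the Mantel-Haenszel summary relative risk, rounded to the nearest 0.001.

RR_MH = Σ(aᵢ·n₀ᵢ/nᵢ) / Σ(cᵢ·n₁ᵢ/nᵢ), with n₁ᵢ = aᵢ+bᵢ (exposed), n₀ᵢ = cᵢ+dᵢ (unexposed), nᵢ = n₁ᵢ+n₀ᵢ.
Stratum 1 (Non-smokers): n₁ = 3081, n₀ = 1960, n = 5041; a·n₀/n = 1287·1960/5041 = 500.4007; c·n₁/n = 397·3081/5041 = 242.6417
Stratum 2 (Smokers): n₁ = 2883, n₀ = 2788, n = 5671; a·n₀/n = 1533·2788/5671 = 753.6597; c·n₁/n = 828·2883/5671 = 420.9353
RR_MH = (500.4007 + 753.6597) / (242.6417 + 420.9353) = 1254.0604 / 663.5770 = 1.88985

1.890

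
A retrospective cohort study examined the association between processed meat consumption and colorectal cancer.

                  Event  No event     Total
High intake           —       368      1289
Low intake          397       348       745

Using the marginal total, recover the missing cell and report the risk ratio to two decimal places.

The missing cell is in the exposed row: 1289 − 368 = 921.
So a = 921, b = 368, c = 397, d = 348.
RR = [a/(a+b)] / [c/(c+d)] = (921/1289) / (397/745) = 0.71451/0.53289 = 1.34083

1.34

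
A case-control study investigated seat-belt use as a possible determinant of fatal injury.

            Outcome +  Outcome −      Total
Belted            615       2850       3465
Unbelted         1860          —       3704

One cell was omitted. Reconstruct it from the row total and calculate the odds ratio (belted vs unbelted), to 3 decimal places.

The missing cell is in the unexposed row: 3704 − 1860 = 1844.
So a = 615, b = 2850, c = 1860, d = 1844.
OR = (a·d)/(b·c) = (615 × 1844) / (2850 × 1860) = 1134060 / 5301000 = 0.21393

0.214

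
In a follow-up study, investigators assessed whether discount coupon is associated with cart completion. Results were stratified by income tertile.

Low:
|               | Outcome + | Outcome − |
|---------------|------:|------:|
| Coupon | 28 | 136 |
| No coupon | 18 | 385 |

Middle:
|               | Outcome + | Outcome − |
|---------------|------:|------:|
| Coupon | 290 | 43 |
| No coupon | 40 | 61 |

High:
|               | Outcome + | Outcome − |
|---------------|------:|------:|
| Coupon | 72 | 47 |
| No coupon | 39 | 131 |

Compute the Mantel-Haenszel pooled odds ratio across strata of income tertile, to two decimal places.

6.32

OR_MH = Σ(aᵢdᵢ/nᵢ) / Σ(bᵢcᵢ/nᵢ), where nᵢ is the stratum total.
Stratum 1 (Low): n = 567; a·d/n = 28·385/567 = 19.0123; b·c/n = 136·18/567 = 4.3175
Stratum 2 (Middle): n = 434; a·d/n = 290·61/434 = 40.7604; b·c/n = 43·40/434 = 3.9631
Stratum 3 (High): n = 289; a·d/n = 72·131/289 = 32.6367; b·c/n = 47·39/289 = 6.3426
OR_MH = (19.0123 + 40.7604 + 32.6367) / (4.3175 + 3.9631 + 6.3426) = 92.4094 / 14.6232 = 6.31939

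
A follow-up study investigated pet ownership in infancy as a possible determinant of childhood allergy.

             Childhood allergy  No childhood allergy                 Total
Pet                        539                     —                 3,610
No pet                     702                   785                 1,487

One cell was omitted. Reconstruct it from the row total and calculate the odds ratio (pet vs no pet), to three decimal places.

0.196

The missing cell is in the exposed row: 3610 − 539 = 3071.
So a = 539, b = 3071, c = 702, d = 785.
OR = (a·d)/(b·c) = (539 × 785) / (3071 × 702) = 423115 / 2155842 = 0.19626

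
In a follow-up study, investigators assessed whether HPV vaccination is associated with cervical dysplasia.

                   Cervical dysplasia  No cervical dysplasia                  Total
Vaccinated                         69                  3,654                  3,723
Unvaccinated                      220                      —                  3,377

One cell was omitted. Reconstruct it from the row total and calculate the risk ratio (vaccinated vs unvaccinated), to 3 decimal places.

The missing cell is in the unexposed row: 3377 − 220 = 3157.
So a = 69, b = 3654, c = 220, d = 3157.
RR = [a/(a+b)] / [c/(c+d)] = (69/3723) / (220/3377) = 0.01853/0.06515 = 0.28449

0.284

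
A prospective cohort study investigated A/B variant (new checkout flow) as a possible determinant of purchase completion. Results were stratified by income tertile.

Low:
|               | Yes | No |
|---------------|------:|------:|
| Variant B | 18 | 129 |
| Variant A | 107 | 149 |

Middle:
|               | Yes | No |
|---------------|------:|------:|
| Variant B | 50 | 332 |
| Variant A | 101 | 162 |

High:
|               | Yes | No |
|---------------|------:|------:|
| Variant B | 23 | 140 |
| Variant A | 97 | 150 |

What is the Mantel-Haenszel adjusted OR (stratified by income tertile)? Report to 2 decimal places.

OR_MH = Σ(aᵢdᵢ/nᵢ) / Σ(bᵢcᵢ/nᵢ), where nᵢ is the stratum total.
Stratum 1 (Low): n = 403; a·d/n = 18·149/403 = 6.6551; b·c/n = 129·107/403 = 34.2506
Stratum 2 (Middle): n = 645; a·d/n = 50·162/645 = 12.5581; b·c/n = 332·101/645 = 51.9876
Stratum 3 (High): n = 410; a·d/n = 23·150/410 = 8.4146; b·c/n = 140·97/410 = 33.1220
OR_MH = (6.6551 + 12.5581 + 8.4146) / (34.2506 + 51.9876 + 33.1220) = 27.6279 / 119.3602 = 0.23147

0.23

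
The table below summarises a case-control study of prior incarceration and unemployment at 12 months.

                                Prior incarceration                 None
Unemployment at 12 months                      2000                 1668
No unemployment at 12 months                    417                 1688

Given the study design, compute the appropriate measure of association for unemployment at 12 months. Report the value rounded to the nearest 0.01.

Reading the table with exposure as columns: a = 2000 (Prior incarceration, case), b = 417 (Prior incarceration, non-case), c = 1668 (None, case), d = 1688.
This is a case-control study: participants were sampled on outcome status, so risks in the source population cannot be estimated directly — relative risk is not valid here. The odds ratio is the appropriate measure.
OR = (a·d)/(b·c) = (2000 × 1688) / (417 × 1668) = 3376000 / 695556 = 4.85367

4.85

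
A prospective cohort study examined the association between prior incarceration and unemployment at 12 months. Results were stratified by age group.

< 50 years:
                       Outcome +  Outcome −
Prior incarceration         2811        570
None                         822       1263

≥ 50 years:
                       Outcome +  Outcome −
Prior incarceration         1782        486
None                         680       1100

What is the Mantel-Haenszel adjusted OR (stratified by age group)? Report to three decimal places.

6.774

OR_MH = Σ(aᵢdᵢ/nᵢ) / Σ(bᵢcᵢ/nᵢ), where nᵢ is the stratum total.
Stratum 1 (< 50 years): n = 5466; a·d/n = 2811·1263/5466 = 649.5231; b·c/n = 570·822/5466 = 85.7190
Stratum 2 (≥ 50 years): n = 4048; a·d/n = 1782·1100/4048 = 484.2391; b·c/n = 486·680/4048 = 81.6403
OR_MH = (649.5231 + 484.2391) / (85.7190 + 81.6403) = 1133.7622 / 167.3593 = 6.77442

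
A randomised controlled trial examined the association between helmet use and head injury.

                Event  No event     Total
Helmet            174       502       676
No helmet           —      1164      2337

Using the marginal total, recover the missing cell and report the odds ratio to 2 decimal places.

0.34

The missing cell is in the unexposed row: 2337 − 1164 = 1173.
So a = 174, b = 502, c = 1173, d = 1164.
OR = (a·d)/(b·c) = (174 × 1164) / (502 × 1173) = 202536 / 588846 = 0.34395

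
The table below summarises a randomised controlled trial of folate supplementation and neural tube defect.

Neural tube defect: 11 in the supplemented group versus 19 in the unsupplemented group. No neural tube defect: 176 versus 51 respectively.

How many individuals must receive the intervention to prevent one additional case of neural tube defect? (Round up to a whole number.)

5

Risk in treated group = 11/187 = 0.05882; risk in control = 19/70 = 0.27143.
Absolute risk reduction = 0.27143 − 0.05882 = 0.21261
NNT = 1 / ARR = 1 / 0.21261 = 4.704 → round up → 5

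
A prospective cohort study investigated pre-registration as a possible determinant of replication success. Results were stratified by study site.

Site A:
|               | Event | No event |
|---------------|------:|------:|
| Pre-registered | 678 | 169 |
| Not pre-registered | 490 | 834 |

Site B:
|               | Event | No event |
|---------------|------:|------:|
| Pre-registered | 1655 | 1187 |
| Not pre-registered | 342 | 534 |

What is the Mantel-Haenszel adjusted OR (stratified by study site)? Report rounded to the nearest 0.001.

OR_MH = Σ(aᵢdᵢ/nᵢ) / Σ(bᵢcᵢ/nᵢ), where nᵢ is the stratum total.
Stratum 1 (Site A): n = 2171; a·d/n = 678·834/2171 = 260.4569; b·c/n = 169·490/2171 = 38.1437
Stratum 2 (Site B): n = 3718; a·d/n = 1655·534/3718 = 237.7004; b·c/n = 1187·342/3718 = 109.1861
OR_MH = (260.4569 + 237.7004) / (38.1437 + 109.1861) = 498.1573 / 147.3298 = 3.38124

3.381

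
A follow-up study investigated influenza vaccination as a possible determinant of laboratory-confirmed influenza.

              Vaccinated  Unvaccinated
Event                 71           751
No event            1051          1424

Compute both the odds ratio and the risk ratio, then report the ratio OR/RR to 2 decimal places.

Reading the table with exposure as columns: a = 71 (Vaccinated, case), b = 1051 (Vaccinated, non-case), c = 751 (Unvaccinated, case), d = 1424.
OR = (71·1424)/(1051·751) = 101104/789301 = 0.12809
Risk in exposed = 71/1122 = 0.06328; risk in unexposed = 751/2175 = 0.34529; RR = 0.18327
OR/RR = 0.12809 / 0.18327 = 0.69894
The outcome is not rare, so the OR lies further from 1 than the RR.

0.70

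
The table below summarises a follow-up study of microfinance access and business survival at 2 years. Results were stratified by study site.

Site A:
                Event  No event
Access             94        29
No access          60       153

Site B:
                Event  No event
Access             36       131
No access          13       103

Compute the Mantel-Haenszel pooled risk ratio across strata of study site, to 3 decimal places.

RR_MH = Σ(aᵢ·n₀ᵢ/nᵢ) / Σ(cᵢ·n₁ᵢ/nᵢ), with n₁ᵢ = aᵢ+bᵢ (exposed), n₀ᵢ = cᵢ+dᵢ (unexposed), nᵢ = n₁ᵢ+n₀ᵢ.
Stratum 1 (Site A): n₁ = 123, n₀ = 213, n = 336; a·n₀/n = 94·213/336 = 59.5893; c·n₁/n = 60·123/336 = 21.9643
Stratum 2 (Site B): n₁ = 167, n₀ = 116, n = 283; a·n₀/n = 36·116/283 = 14.7562; c·n₁/n = 13·167/283 = 7.6714
RR_MH = (59.5893 + 14.7562) / (21.9643 + 7.6714) = 74.3455 / 29.6357 = 2.50865

2.509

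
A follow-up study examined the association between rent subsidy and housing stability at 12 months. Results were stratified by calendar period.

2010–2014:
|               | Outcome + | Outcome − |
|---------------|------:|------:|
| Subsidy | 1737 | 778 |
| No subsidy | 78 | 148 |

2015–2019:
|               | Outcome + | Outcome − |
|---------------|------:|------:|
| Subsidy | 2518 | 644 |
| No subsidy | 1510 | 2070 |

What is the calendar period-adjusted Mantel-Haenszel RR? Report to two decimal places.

RR_MH = Σ(aᵢ·n₀ᵢ/nᵢ) / Σ(cᵢ·n₁ᵢ/nᵢ), with n₁ᵢ = aᵢ+bᵢ (exposed), n₀ᵢ = cᵢ+dᵢ (unexposed), nᵢ = n₁ᵢ+n₀ᵢ.
Stratum 1 (2010–2014): n₁ = 2515, n₀ = 226, n = 2741; a·n₀/n = 1737·226/2741 = 143.2185; c·n₁/n = 78·2515/2741 = 71.5688
Stratum 2 (2015–2019): n₁ = 3162, n₀ = 3580, n = 6742; a·n₀/n = 2518·3580/6742 = 1337.0573; c·n₁/n = 1510·3162/6742 = 708.1904
RR_MH = (143.2185 + 1337.0573) / (71.5688 + 708.1904) = 1480.2758 / 779.7592 = 1.89838

1.90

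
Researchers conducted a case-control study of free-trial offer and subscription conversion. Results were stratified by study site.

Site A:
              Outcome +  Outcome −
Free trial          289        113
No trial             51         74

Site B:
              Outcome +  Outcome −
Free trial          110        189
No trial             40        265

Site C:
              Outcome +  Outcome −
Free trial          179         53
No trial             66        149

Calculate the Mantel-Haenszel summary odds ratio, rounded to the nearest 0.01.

4.75

OR_MH = Σ(aᵢdᵢ/nᵢ) / Σ(bᵢcᵢ/nᵢ), where nᵢ is the stratum total.
Stratum 1 (Site A): n = 527; a·d/n = 289·74/527 = 40.5806; b·c/n = 113·51/527 = 10.9355
Stratum 2 (Site B): n = 604; a·d/n = 110·265/604 = 48.2616; b·c/n = 189·40/604 = 12.5166
Stratum 3 (Site C): n = 447; a·d/n = 179·149/447 = 59.6667; b·c/n = 53·66/447 = 7.8255
OR_MH = (40.5806 + 48.2616 + 59.6667) / (10.9355 + 12.5166 + 7.8255) = 148.5089 / 31.2775 = 4.74810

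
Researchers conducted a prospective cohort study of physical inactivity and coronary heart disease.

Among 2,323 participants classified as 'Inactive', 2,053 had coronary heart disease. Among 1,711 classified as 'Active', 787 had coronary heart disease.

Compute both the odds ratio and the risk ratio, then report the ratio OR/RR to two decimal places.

4.65

From the description: a = 2053, b = 270, c = 787, d = 924.
OR = (2053·924)/(270·787) = 1896972/212490 = 8.92735
Risk in exposed = 2053/2323 = 0.88377; risk in unexposed = 787/1711 = 0.45996; RR = 1.92139
OR/RR = 8.92735 / 1.92139 = 4.64630
The outcome is not rare, so the OR lies further from 1 than the RR.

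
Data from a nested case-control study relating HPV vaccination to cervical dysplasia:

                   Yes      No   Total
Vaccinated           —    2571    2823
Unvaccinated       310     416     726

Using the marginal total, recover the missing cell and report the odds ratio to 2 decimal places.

0.13

The missing cell is in the exposed row: 2823 − 2571 = 252.
So a = 252, b = 2571, c = 310, d = 416.
OR = (a·d)/(b·c) = (252 × 416) / (2571 × 310) = 104832 / 797010 = 0.13153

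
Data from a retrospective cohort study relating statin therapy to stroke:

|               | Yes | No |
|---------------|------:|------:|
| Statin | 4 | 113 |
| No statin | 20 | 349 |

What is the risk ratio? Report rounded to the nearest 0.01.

Cells: a = 4, b = 113, c = 20, d = 349.
Risk in exposed = 4/117 = 0.03419; risk in unexposed = 20/369 = 0.05420.
RR = 0.03419 / 0.05420 = 0.63077
The risk is 37% lower among the exposed than among the unexposed.

0.63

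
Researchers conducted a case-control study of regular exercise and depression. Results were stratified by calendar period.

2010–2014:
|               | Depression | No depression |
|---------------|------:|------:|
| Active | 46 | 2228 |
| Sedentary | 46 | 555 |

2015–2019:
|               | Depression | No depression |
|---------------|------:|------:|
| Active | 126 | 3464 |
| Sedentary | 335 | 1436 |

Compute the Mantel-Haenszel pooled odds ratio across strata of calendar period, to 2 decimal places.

OR_MH = Σ(aᵢdᵢ/nᵢ) / Σ(bᵢcᵢ/nᵢ), where nᵢ is the stratum total.
Stratum 1 (2010–2014): n = 2875; a·d/n = 46·555/2875 = 8.8800; b·c/n = 2228·46/2875 = 35.6480
Stratum 2 (2015–2019): n = 5361; a·d/n = 126·1436/5361 = 33.7504; b·c/n = 3464·335/5361 = 216.4596
OR_MH = (8.8800 + 33.7504) / (35.6480 + 216.4596) = 42.6304 / 252.1076 = 0.16910

0.17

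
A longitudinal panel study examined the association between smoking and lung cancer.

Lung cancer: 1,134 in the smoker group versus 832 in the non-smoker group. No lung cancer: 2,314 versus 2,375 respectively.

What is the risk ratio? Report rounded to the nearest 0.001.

1.268

From the description: a = 1134, b = 2314, c = 832, d = 2375.
Risk in exposed = 1134/3448 = 0.32889; risk in unexposed = 832/3207 = 0.25943.
RR = 0.32889 / 0.25943 = 1.26771
The risk among the exposed is 1.27 times that among the unexposed.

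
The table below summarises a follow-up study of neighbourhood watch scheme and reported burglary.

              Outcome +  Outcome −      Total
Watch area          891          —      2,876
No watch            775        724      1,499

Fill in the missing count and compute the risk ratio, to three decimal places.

0.599

The missing cell is in the exposed row: 2876 − 891 = 1985.
So a = 891, b = 1985, c = 775, d = 724.
RR = [a/(a+b)] / [c/(c+d)] = (891/2876) / (775/1499) = 0.30981/0.51701 = 0.59922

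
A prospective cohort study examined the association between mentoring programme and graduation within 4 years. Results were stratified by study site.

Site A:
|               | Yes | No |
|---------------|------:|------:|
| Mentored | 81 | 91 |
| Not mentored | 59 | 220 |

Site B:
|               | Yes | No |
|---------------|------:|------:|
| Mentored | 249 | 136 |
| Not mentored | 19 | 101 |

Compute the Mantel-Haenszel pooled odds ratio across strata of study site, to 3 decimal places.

5.247

OR_MH = Σ(aᵢdᵢ/nᵢ) / Σ(bᵢcᵢ/nᵢ), where nᵢ is the stratum total.
Stratum 1 (Site A): n = 451; a·d/n = 81·220/451 = 39.5122; b·c/n = 91·59/451 = 11.9047
Stratum 2 (Site B): n = 505; a·d/n = 249·101/505 = 49.8000; b·c/n = 136·19/505 = 5.1168
OR_MH = (39.5122 + 49.8000) / (11.9047 + 5.1168) = 89.3122 / 17.0215 = 5.24703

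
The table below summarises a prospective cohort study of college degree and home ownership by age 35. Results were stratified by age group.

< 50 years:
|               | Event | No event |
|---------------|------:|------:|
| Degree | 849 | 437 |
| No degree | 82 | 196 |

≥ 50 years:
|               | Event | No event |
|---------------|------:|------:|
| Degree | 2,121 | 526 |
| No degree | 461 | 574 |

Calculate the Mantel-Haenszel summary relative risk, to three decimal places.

1.873

RR_MH = Σ(aᵢ·n₀ᵢ/nᵢ) / Σ(cᵢ·n₁ᵢ/nᵢ), with n₁ᵢ = aᵢ+bᵢ (exposed), n₀ᵢ = cᵢ+dᵢ (unexposed), nᵢ = n₁ᵢ+n₀ᵢ.
Stratum 1 (< 50 years): n₁ = 1286, n₀ = 278, n = 1564; a·n₀/n = 849·278/1564 = 150.9092; c·n₁/n = 82·1286/1564 = 67.4246
Stratum 2 (≥ 50 years): n₁ = 2647, n₀ = 1035, n = 3682; a·n₀/n = 2121·1035/3682 = 596.2072; c·n₁/n = 461·2647/3682 = 331.4142
RR_MH = (150.9092 + 596.2072) / (67.4246 + 331.4142) = 747.1164 / 398.8387 = 1.87323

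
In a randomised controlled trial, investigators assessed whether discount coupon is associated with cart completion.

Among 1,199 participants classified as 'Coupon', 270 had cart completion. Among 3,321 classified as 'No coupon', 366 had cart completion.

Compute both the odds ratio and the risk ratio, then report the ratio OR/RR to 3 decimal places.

1.148

From the description: a = 270, b = 929, c = 366, d = 2955.
OR = (270·2955)/(929·366) = 797850/340014 = 2.34652
Risk in exposed = 270/1199 = 0.22519; risk in unexposed = 366/3321 = 0.11021; RR = 2.04330
OR/RR = 2.34652 / 2.04330 = 1.14840
The outcome is not rare, so the OR lies further from 1 than the RR.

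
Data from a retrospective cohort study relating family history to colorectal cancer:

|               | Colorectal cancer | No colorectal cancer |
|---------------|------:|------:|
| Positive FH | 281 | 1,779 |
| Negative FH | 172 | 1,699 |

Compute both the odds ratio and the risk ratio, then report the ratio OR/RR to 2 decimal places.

Cells: a = 281, b = 1779, c = 172, d = 1699.
OR = (281·1699)/(1779·172) = 477419/305988 = 1.56025
Risk in exposed = 281/2060 = 0.13641; risk in unexposed = 172/1871 = 0.09193; RR = 1.48383
OR/RR = 1.56025 / 1.48383 = 1.05150
The outcome is not rare, so the OR lies further from 1 than the RR.

1.05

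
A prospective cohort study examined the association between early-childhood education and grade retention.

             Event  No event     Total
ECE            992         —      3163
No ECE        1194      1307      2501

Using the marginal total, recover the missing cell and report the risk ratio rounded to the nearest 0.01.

0.66

The missing cell is in the exposed row: 3163 − 992 = 2171.
So a = 992, b = 2171, c = 1194, d = 1307.
RR = [a/(a+b)] / [c/(c+d)] = (992/3163) / (1194/2501) = 0.31363/0.47741 = 0.65693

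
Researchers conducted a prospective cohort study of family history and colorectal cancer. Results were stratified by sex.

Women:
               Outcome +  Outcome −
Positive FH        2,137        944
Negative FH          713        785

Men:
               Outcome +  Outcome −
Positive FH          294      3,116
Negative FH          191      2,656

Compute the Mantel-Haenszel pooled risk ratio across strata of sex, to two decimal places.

1.43

RR_MH = Σ(aᵢ·n₀ᵢ/nᵢ) / Σ(cᵢ·n₁ᵢ/nᵢ), with n₁ᵢ = aᵢ+bᵢ (exposed), n₀ᵢ = cᵢ+dᵢ (unexposed), nᵢ = n₁ᵢ+n₀ᵢ.
Stratum 1 (Women): n₁ = 3081, n₀ = 1498, n = 4579; a·n₀/n = 2137·1498/4579 = 699.1103; c·n₁/n = 713·3081/4579 = 479.7451
Stratum 2 (Men): n₁ = 3410, n₀ = 2847, n = 6257; a·n₀/n = 294·2847/6257 = 133.7731; c·n₁/n = 191·3410/6257 = 104.0930
RR_MH = (699.1103 + 133.7731) / (479.7451 + 104.0930) = 832.8833 / 583.8382 = 1.42657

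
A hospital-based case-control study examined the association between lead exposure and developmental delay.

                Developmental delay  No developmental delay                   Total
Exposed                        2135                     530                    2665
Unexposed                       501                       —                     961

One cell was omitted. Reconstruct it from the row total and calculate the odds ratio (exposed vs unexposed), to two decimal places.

3.70

The missing cell is in the unexposed row: 961 − 501 = 460.
So a = 2135, b = 530, c = 501, d = 460.
OR = (a·d)/(b·c) = (2135 × 460) / (530 × 501) = 982100 / 265530 = 3.69864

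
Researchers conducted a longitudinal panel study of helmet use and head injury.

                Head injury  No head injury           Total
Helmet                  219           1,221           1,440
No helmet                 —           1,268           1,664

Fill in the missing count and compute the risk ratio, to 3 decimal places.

0.639

The missing cell is in the unexposed row: 1664 − 1268 = 396.
So a = 219, b = 1221, c = 396, d = 1268.
RR = [a/(a+b)] / [c/(c+d)] = (219/1440) / (396/1664) = 0.15208/0.23798 = 0.63906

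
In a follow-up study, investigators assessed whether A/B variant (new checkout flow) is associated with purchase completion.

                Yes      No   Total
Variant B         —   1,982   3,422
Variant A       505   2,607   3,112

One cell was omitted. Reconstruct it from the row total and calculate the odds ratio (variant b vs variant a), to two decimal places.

The missing cell is in the exposed row: 3422 − 1982 = 1440.
So a = 1440, b = 1982, c = 505, d = 2607.
OR = (a·d)/(b·c) = (1440 × 2607) / (1982 × 505) = 3754080 / 1000910 = 3.75067

3.75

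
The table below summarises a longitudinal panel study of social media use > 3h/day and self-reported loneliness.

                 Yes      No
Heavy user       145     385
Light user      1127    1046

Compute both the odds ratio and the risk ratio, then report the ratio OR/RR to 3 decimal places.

0.663

Cells: a = 145, b = 385, c = 1127, d = 1046.
OR = (145·1046)/(385·1127) = 151670/433895 = 0.34955
Risk in exposed = 145/530 = 0.27358; risk in unexposed = 1127/2173 = 0.51864; RR = 0.52751
OR/RR = 0.34955 / 0.52751 = 0.66265
The outcome is not rare, so the OR lies further from 1 than the RR.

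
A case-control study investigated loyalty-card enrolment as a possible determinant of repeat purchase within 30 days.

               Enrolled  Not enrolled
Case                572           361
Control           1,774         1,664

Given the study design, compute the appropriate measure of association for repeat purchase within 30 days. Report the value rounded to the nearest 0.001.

1.486

Reading the table with exposure as columns: a = 572 (Enrolled, case), b = 1774 (Enrolled, non-case), c = 361 (Not enrolled, case), d = 1664.
This is a case-control study: participants were sampled on outcome status, so risks in the source population cannot be estimated directly — relative risk is not valid here. The odds ratio is the appropriate measure.
OR = (a·d)/(b·c) = (572 × 1664) / (1774 × 361) = 951808 / 640414 = 1.48624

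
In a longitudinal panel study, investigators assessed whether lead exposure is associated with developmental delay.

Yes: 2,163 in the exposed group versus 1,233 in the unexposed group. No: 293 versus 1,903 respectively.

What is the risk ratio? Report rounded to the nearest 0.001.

2.240

From the description: a = 2163, b = 293, c = 1233, d = 1903.
Risk in exposed = 2163/2456 = 0.88070; risk in unexposed = 1233/3136 = 0.39318.
RR = 0.88070 / 0.39318 = 2.23996
The risk among the exposed is 2.24 times that among the unexposed.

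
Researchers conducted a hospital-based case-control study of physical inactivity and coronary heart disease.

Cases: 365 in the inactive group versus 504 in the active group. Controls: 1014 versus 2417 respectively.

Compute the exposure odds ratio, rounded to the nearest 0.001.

1.726

From the description: a = 365, b = 1014, c = 504, d = 2417.
OR = (a·d)/(b·c) = (365 × 2417) / (1014 × 504) = 882205 / 511056 = 1.72624
The odds of coronary heart disease are about 1.73 times as high in the inactive group.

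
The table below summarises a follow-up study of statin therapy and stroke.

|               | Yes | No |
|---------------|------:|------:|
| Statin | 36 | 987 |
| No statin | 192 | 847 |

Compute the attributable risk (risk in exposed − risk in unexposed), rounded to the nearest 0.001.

Cells: a = 36, b = 987, c = 192, d = 847.
Risk in exposed = 36/1023 = 0.035191; risk in unexposed = 192/1039 = 0.184793.
Risk difference = 0.035191 − 0.184793 = -0.149602

-0.150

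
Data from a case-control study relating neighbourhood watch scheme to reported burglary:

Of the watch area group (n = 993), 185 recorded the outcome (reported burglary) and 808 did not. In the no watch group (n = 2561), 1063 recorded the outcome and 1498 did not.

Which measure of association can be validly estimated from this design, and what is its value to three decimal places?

0.323

From the description: a = 185, b = 808, c = 1063, d = 1498.
This is a case-control study: participants were sampled on outcome status, so risks in the source population cannot be estimated directly — relative risk is not valid here. The odds ratio is the appropriate measure.
OR = (a·d)/(b·c) = (185 × 1498) / (808 × 1063) = 277130 / 858904 = 0.32266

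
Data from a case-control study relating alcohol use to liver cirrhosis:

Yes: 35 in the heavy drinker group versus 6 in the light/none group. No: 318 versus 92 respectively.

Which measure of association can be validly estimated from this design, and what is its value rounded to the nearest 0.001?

From the description: a = 35, b = 318, c = 6, d = 92.
This is a case-control study: participants were sampled on outcome status, so risks in the source population cannot be estimated directly — relative risk is not valid here. The odds ratio is the appropriate measure.
OR = (a·d)/(b·c) = (35 × 92) / (318 × 6) = 3220 / 1908 = 1.68763

1.688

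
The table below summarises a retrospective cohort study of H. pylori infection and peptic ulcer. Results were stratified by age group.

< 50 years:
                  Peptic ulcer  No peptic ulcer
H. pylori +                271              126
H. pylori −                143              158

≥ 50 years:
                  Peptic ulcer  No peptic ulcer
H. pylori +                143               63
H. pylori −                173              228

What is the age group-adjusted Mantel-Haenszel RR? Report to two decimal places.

RR_MH = Σ(aᵢ·n₀ᵢ/nᵢ) / Σ(cᵢ·n₁ᵢ/nᵢ), with n₁ᵢ = aᵢ+bᵢ (exposed), n₀ᵢ = cᵢ+dᵢ (unexposed), nᵢ = n₁ᵢ+n₀ᵢ.
Stratum 1 (< 50 years): n₁ = 397, n₀ = 301, n = 698; a·n₀/n = 271·301/698 = 116.8639; c·n₁/n = 143·397/698 = 81.3338
Stratum 2 (≥ 50 years): n₁ = 206, n₀ = 401, n = 607; a·n₀/n = 143·401/607 = 94.4695; c·n₁/n = 173·206/607 = 58.7117
RR_MH = (116.8639 + 94.4695) / (81.3338 + 58.7117) = 211.3334 / 140.0455 = 1.50903

1.51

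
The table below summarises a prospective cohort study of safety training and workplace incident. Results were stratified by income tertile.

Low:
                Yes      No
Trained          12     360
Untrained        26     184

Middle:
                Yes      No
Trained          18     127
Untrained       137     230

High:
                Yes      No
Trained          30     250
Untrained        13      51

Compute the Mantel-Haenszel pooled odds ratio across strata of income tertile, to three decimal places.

OR_MH = Σ(aᵢdᵢ/nᵢ) / Σ(bᵢcᵢ/nᵢ), where nᵢ is the stratum total.
Stratum 1 (Low): n = 582; a·d/n = 12·184/582 = 3.7938; b·c/n = 360·26/582 = 16.0825
Stratum 2 (Middle): n = 512; a·d/n = 18·230/512 = 8.0859; b·c/n = 127·137/512 = 33.9824
Stratum 3 (High): n = 344; a·d/n = 30·51/344 = 4.4477; b·c/n = 250·13/344 = 9.4477
OR_MH = (3.7938 + 8.0859 + 4.4477) / (16.0825 + 33.9824 + 9.4477) = 16.3274 / 59.5126 = 0.27435

0.274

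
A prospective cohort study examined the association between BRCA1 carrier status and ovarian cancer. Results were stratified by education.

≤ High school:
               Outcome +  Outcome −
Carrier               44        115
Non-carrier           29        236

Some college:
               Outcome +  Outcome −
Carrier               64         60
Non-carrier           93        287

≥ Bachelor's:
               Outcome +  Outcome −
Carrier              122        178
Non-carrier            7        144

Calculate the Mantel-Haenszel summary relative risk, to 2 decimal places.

RR_MH = Σ(aᵢ·n₀ᵢ/nᵢ) / Σ(cᵢ·n₁ᵢ/nᵢ), with n₁ᵢ = aᵢ+bᵢ (exposed), n₀ᵢ = cᵢ+dᵢ (unexposed), nᵢ = n₁ᵢ+n₀ᵢ.
Stratum 1 (≤ High school): n₁ = 159, n₀ = 265, n = 424; a·n₀/n = 44·265/424 = 27.5000; c·n₁/n = 29·159/424 = 10.8750
Stratum 2 (Some college): n₁ = 124, n₀ = 380, n = 504; a·n₀/n = 64·380/504 = 48.2540; c·n₁/n = 93·124/504 = 22.8810
Stratum 3 (≥ Bachelor's): n₁ = 300, n₀ = 151, n = 451; a·n₀/n = 122·151/451 = 40.8470; c·n₁/n = 7·300/451 = 4.6563
RR_MH = (27.5000 + 48.2540 + 40.8470) / (10.8750 + 22.8810 + 4.6563) = 116.6010 / 38.4123 = 3.03551

3.04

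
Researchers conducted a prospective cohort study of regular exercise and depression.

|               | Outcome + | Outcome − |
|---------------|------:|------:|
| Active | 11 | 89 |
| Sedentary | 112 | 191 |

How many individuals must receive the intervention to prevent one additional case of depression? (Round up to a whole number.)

Risk in treated group = 11/100 = 0.11000; risk in control = 112/303 = 0.36964.
Absolute risk reduction = 0.36964 − 0.11000 = 0.25964
NNT = 1 / ARR = 1 / 0.25964 = 3.852 → round up → 4

4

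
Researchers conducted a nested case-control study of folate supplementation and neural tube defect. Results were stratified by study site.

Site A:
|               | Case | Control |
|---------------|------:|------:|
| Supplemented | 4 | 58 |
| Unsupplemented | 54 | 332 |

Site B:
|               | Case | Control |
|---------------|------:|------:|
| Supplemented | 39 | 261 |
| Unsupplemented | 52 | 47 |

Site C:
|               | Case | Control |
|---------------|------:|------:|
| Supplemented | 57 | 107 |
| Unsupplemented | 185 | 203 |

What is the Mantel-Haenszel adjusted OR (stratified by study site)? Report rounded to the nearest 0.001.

OR_MH = Σ(aᵢdᵢ/nᵢ) / Σ(bᵢcᵢ/nᵢ), where nᵢ is the stratum total.
Stratum 1 (Site A): n = 448; a·d/n = 4·332/448 = 2.9643; b·c/n = 58·54/448 = 6.9911
Stratum 2 (Site B): n = 399; a·d/n = 39·47/399 = 4.5940; b·c/n = 261·52/399 = 34.0150
Stratum 3 (Site C): n = 552; a·d/n = 57·203/552 = 20.9620; b·c/n = 107·185/552 = 35.8605
OR_MH = (2.9643 + 4.5940 + 20.9620) / (6.9911 + 34.0150 + 35.8605) = 28.5202 / 76.8666 = 0.37104

0.371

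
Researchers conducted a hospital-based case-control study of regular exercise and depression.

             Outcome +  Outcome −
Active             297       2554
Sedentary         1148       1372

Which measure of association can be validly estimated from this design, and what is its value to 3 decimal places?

Cells: a = 297, b = 2554, c = 1148, d = 1372.
This is a hospital-based case-control study: participants were sampled on outcome status, so risks in the source population cannot be estimated directly — relative risk is not valid here. The odds ratio is the appropriate measure.
OR = (a·d)/(b·c) = (297 × 1372) / (2554 × 1148) = 407484 / 2931992 = 0.13898

0.139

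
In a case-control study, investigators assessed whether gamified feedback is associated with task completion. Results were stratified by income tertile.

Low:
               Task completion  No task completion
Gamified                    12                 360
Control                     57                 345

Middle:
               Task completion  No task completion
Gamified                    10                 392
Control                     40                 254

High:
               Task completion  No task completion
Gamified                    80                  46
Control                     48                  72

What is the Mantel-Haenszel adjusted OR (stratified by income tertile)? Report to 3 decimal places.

OR_MH = Σ(aᵢdᵢ/nᵢ) / Σ(bᵢcᵢ/nᵢ), where nᵢ is the stratum total.
Stratum 1 (Low): n = 774; a·d/n = 12·345/774 = 5.3488; b·c/n = 360·57/774 = 26.5116
Stratum 2 (Middle): n = 696; a·d/n = 10·254/696 = 3.6494; b·c/n = 392·40/696 = 22.5287
Stratum 3 (High): n = 246; a·d/n = 80·72/246 = 23.4146; b·c/n = 46·48/246 = 8.9756
OR_MH = (5.3488 + 3.6494 + 23.4146) / (26.5116 + 22.5287 + 8.9756) = 32.4129 / 58.0160 = 0.55869

0.559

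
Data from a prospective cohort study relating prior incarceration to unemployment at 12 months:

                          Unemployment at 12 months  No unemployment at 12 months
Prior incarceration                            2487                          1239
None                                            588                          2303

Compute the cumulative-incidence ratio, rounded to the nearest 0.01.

Cells: a = 2487, b = 1239, c = 588, d = 2303.
Risk in exposed = 2487/3726 = 0.66747; risk in unexposed = 588/2891 = 0.20339.
RR = 0.66747 / 0.20339 = 3.28174
The risk among the exposed is 3.28 times that among the unexposed.

3.28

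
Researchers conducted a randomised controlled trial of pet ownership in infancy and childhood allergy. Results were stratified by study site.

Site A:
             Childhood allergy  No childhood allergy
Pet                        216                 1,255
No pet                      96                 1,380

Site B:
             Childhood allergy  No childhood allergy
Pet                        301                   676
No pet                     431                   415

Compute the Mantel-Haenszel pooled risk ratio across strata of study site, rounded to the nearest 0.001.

0.889

RR_MH = Σ(aᵢ·n₀ᵢ/nᵢ) / Σ(cᵢ·n₁ᵢ/nᵢ), with n₁ᵢ = aᵢ+bᵢ (exposed), n₀ᵢ = cᵢ+dᵢ (unexposed), nᵢ = n₁ᵢ+n₀ᵢ.
Stratum 1 (Site A): n₁ = 1471, n₀ = 1476, n = 2947; a·n₀/n = 216·1476/2947 = 108.1832; c·n₁/n = 96·1471/2947 = 47.9186
Stratum 2 (Site B): n₁ = 977, n₀ = 846, n = 1823; a·n₀/n = 301·846/1823 = 139.6851; c·n₁/n = 431·977/1823 = 230.9857
RR_MH = (108.1832 + 139.6851) / (47.9186 + 230.9857) = 247.8684 / 278.9043 = 0.88872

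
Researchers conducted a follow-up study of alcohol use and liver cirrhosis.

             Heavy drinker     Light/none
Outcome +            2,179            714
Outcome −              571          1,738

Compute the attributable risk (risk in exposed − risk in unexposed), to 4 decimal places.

0.5012

Reading the table with exposure as columns: a = 2179 (Heavy drinker, case), b = 571 (Heavy drinker, non-case), c = 714 (Light/none, case), d = 1738.
Risk in exposed = 2179/2750 = 0.792364; risk in unexposed = 714/2452 = 0.291191.
Risk difference = 0.792364 − 0.291191 = 0.501173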